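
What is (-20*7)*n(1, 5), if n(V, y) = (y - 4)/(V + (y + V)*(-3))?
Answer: 140/17 ≈ 8.2353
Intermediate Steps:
n(V, y) = (-4 + y)/(-3*y - 2*V) (n(V, y) = (-4 + y)/(V + (V + y)*(-3)) = (-4 + y)/(V + (-3*V - 3*y)) = (-4 + y)/(-3*y - 2*V))
(-20*7)*n(1, 5) = (-20*7)*((4 - 1*5)/(2*1 + 3*5)) = -140*(4 - 5)/(2 + 15) = -140*(-1)/17 = -140*(-1/17) = 140/17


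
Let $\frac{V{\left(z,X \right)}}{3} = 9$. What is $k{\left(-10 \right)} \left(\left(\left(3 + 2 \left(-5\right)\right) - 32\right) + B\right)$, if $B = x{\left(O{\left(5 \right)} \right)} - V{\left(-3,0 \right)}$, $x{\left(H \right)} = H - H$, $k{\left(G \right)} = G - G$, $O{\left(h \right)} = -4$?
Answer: $0$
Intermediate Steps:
$V{\left(z,X \right)} = 27$ ($V{\left(z,X \right)} = 3 \cdot 9 = 27$)
$k{\left(G \right)} = 0$
$x{\left(H \right)} = 0$
$B = -27$ ($B = 0 - 27 = -27$)
$k{\left(-10 \right)} \left(\left(\left(3 + 2 \left(-5\right)\right) - 32\right) + B\right) = 0 \left(\left(\left(3 + 2 \left(-5\right)\right) - 32\right) - 27\right) = 0 \left(\left(\left(3 - 10\right) - 32\right) - 27\right) = 0 \left(\left(-7 - 32\right) - 27\right) = 0 \left(-39 - 27\right) = 0 \left(-66\right) = 0$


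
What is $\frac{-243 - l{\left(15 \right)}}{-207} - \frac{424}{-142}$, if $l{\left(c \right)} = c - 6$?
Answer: $\frac{6864}{1633} \approx 4.2033$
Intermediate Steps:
$l{\left(c \right)} = -6 + c$ ($l{\left(c \right)} = c - 6 = -6 + c$)
$\frac{-243 - l{\left(15 \right)}}{-207} - \frac{424}{-142} = \frac{-243 - \left(-6 + 15\right)}{-207} - \frac{424}{-142} = \left(-243 - 9\right) \left(- \frac{1}{207}\right) - - \frac{212}{71} = \left(-243 - 9\right) \left(- \frac{1}{207}\right) + \frac{212}{71} = \left(-252\right) \left(- \frac{1}{207}\right) + \frac{212}{71} = \frac{28}{23} + \frac{212}{71} = \frac{6864}{1633}$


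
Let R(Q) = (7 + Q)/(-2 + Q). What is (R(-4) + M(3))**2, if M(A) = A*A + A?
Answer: 529/4 ≈ 132.25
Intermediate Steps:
M(A) = A + A**2 (M(A) = A**2 + A = A + A**2)
R(Q) = (7 + Q)/(-2 + Q)
(R(-4) + M(3))**2 = ((7 - 4)/(-2 - 4) + 3*(1 + 3))**2 = (3/(-6) + 3*4)**2 = (-1/6*3 + 12)**2 = (-1/2 + 12)**2 = (23/2)**2 = 529/4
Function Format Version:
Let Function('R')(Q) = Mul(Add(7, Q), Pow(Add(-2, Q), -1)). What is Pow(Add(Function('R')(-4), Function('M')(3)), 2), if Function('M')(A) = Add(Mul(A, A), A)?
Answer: Rational(529, 4) ≈ 132.25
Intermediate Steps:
Function('M')(A) = Add(A, Pow(A, 2)) (Function('M')(A) = Add(Pow(A, 2), A) = Add(A, Pow(A, 2)))
Function('R')(Q) = Mul(Pow(Add(-2, Q), -1), Add(7, Q))
Pow(Add(Function('R')(-4), Function('M')(3)), 2) = Pow(Add(Mul(Pow(Add(-2, -4), -1), Add(7, -4)), Mul(3, Add(1, 3))), 2) = Pow(Add(Mul(Pow(-6, -1), 3), Mul(3, 4)), 2) = Pow(Add(Mul(Rational(-1, 6), 3), 12), 2) = Pow(Add(Rational(-1, 2), 12), 2) = Pow(Rational(23, 2), 2) = Rational(529, 4)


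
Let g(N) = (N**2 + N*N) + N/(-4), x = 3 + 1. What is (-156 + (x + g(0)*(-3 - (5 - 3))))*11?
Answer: -1672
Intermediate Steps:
x = 4
g(N) = 2*N**2 - N/4 (g(N) = (N**2 + N**2) + N*(-1/4) = 2*N**2 - N/4)
(-156 + (x + g(0)*(-3 - (5 - 3))))*11 = (-156 + (4 + ((1/4)*0*(-1 + 8*0))*(-3 - (5 - 3))))*11 = (-156 + (4 + ((1/4)*0*(-1 + 0))*(-3 - 1*2)))*11 = (-156 + (4 + ((1/4)*0*(-1))*(-3 - 2)))*11 = (-156 + (4 + 0*(-5)))*11 = (-156 + (4 + 0))*11 = (-156 + 4)*11 = -152*11 = -1672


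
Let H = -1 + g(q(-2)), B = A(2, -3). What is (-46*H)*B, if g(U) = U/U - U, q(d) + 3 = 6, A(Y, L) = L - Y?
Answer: -690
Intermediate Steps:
B = -5 (B = -3 - 1*2 = -3 - 2 = -5)
q(d) = 3 (q(d) = -3 + 6 = 3)
g(U) = 1 - U
H = -3 (H = -1 + (1 - 1*3) = -1 + (1 - 3) = -1 - 2 = -3)
(-46*H)*B = -46*(-3)*(-5) = 138*(-5) = -690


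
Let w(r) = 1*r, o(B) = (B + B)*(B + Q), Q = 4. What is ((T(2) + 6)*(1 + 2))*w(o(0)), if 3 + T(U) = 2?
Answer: 0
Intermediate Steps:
T(U) = -1 (T(U) = -3 + 2 = -1)
o(B) = 2*B*(4 + B) (o(B) = (B + B)*(B + 4) = (2*B)*(4 + B) = 2*B*(4 + B))
w(r) = r
((T(2) + 6)*(1 + 2))*w(o(0)) = ((-1 + 6)*(1 + 2))*(2*0*(4 + 0)) = (5*3)*(2*0*4) = 15*0 = 0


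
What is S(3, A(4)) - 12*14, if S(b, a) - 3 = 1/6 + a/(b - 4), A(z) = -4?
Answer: -965/6 ≈ -160.83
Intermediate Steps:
S(b, a) = 19/6 + a/(-4 + b) (S(b, a) = 3 + (1/6 + a/(b - 4)) = 3 + (⅙ + a/(-4 + b)) = 19/6 + a/(-4 + b))
S(3, A(4)) - 12*14 = (-76 + 6*(-4) + 19*3)/(6*(-4 + 3)) - 12*14 = (⅙)*(-76 - 24 + 57)/(-1) - 168 = (⅙)*(-1)*(-43) - 168 = 43/6 - 168 = -965/6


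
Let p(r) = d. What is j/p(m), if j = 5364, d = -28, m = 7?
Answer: -1341/7 ≈ -191.57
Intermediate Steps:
p(r) = -28
j/p(m) = 5364/(-28) = 5364*(-1/28) = -1341/7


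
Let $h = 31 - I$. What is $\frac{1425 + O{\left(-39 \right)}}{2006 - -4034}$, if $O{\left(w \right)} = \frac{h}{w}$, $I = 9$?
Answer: $\frac{55553}{235560} \approx 0.23583$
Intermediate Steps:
$h = 22$ ($h = 31 - 9 = 22$)
$O{\left(w \right)} = \frac{22}{w}$
$\frac{1425 + O{\left(-39 \right)}}{2006 - -4034} = \frac{1425 + \frac{22}{-39}}{2006 - -4034} = \frac{1425 + 22 \left(- \frac{1}{39}\right)}{2006 + 4034} = \frac{1425 - \frac{22}{39}}{6040} = \frac{55553}{39} \cdot \frac{1}{6040} = \frac{55553}{235560}$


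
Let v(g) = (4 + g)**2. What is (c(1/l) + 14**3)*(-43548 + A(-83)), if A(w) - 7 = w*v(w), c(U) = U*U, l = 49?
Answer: -3699645604680/2401 ≈ -1.5409e+9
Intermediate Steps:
c(U) = U**2
A(w) = 7 + w*(4 + w)**2
(c(1/l) + 14**3)*(-43548 + A(-83)) = ((1/49)**2 + 14**3)*(-43548 + (7 - 83*(4 - 83)**2)) = ((1/49)**2 + 2744)*(-43548 + (7 - 83*(-79)**2)) = (1/2401 + 2744)*(-43548 + (7 - 83*6241)) = 6588345*(-43548 + (7 - 518003))/2401 = 6588345*(-43548 - 517996)/2401 = (6588345/2401)*(-561544) = -3699645604680/2401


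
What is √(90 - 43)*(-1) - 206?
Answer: -206 - √47 ≈ -212.86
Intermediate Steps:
√(90 - 43)*(-1) - 206 = √47*(-1) - 206 = -√47 - 206 = -206 - √47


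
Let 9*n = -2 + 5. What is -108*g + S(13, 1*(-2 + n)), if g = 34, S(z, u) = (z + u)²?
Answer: -31892/9 ≈ -3543.6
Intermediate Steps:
n = ⅓ (n = (-2 + 5)/9 = (⅑)*3 = ⅓ ≈ 0.33333)
S(z, u) = (u + z)²
-108*g + S(13, 1*(-2 + n)) = -108*34 + (1*(-2 + ⅓) + 13)² = -3672 + (1*(-5/3) + 13)² = -3672 + (-5/3 + 13)² = -3672 + (34/3)² = -3672 + 1156/9 = -31892/9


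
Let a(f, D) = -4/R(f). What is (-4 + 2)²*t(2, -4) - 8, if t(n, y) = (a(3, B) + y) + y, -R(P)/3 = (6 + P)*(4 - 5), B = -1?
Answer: -1096/27 ≈ -40.593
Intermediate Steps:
R(P) = 18 + 3*P (R(P) = -3*(6 + P)*(4 - 5) = -3*(6 + P)*(-1) = -3*(-6 - P) = 18 + 3*P)
a(f, D) = -4/(18 + 3*f)
t(n, y) = -4/27 + 2*y (t(n, y) = (-4/(18 + 3*3) + y) + y = (-4/(18 + 9) + y) + y = (-4/27 + y) + y = -4/27 + 2*y)
(-4 + 2)²*t(2, -4) - 8 = (-4 + 2)²*(-4/27 + 2*(-4)) - 8 = (-2)²*(-4/27 - 8) - 8 = 4*(-220/27) - 8 = -880/27 - 8 = -1096/27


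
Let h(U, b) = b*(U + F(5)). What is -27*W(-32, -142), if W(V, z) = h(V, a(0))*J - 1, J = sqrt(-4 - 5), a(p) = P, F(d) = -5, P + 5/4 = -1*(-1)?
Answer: 27 - 2997*I/4 ≈ 27.0 - 749.25*I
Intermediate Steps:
P = -1/4 (P = -5/4 - 1*(-1) = -5/4 + 1 = -1/4 ≈ -0.25000)
a(p) = -1/4
J = 3*I (J = sqrt(-9) = 3*I ≈ 3.0*I)
h(U, b) = b*(-5 + U) (h(U, b) = b*(U - 5) = b*(-5 + U))
W(V, z) = -1 + 3*I*(5/4 - V/4) (W(V, z) = (-(-5 + V)/4)*(3*I) - 1 = (5/4 - V/4)*(3*I) - 1 = 3*I*(5/4 - V/4) - 1 = -1 + 3*I*(5/4 - V/4))
-27*W(-32, -142) = -27*(-1 + 3*I*(5 - 1*(-32))/4) = -27*(-1 + 3*I*(5 + 32)/4) = -27*(-1 + (3/4)*I*37) = -27*(-1 + 111*I/4) = 27 - 2997*I/4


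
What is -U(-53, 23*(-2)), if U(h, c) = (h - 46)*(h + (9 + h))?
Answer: -9603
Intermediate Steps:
U(h, c) = (-46 + h)*(9 + 2*h)
-U(-53, 23*(-2)) = -(-414 - 83*(-53) + 2*(-53)²) = -(-414 + 4399 + 2*2809) = -(-414 + 4399 + 5618) = -1*9603 = -9603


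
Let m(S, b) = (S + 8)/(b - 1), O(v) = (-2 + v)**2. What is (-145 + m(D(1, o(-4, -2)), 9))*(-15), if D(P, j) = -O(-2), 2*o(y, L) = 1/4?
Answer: 2190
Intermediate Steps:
o(y, L) = 1/8 (o(y, L) = (1/2)/4 = (1/2)*(1/4) = 1/8)
D(P, j) = -16 (D(P, j) = -(-2 - 2)**2 = -1*(-4)**2 = -1*16 = -16)
m(S, b) = (8 + S)/(-1 + b)
(-145 + m(D(1, o(-4, -2)), 9))*(-15) = (-145 + (8 - 16)/(-1 + 9))*(-15) = (-145 - 8/8)*(-15) = (-145 + (1/8)*(-8))*(-15) = (-145 - 1)*(-15) = -146*(-15) = 2190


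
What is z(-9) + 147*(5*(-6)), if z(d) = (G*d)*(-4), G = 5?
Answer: -4230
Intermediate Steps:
z(d) = -20*d (z(d) = (5*d)*(-4) = -20*d)
z(-9) + 147*(5*(-6)) = -20*(-9) + 147*(5*(-6)) = 180 + 147*(-30) = 180 - 4410 = -4230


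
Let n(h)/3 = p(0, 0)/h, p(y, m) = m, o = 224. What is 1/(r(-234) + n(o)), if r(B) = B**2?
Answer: 1/54756 ≈ 1.8263e-5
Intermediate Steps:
n(h) = 0 (n(h) = 3*(0/h) = 3*0 = 0)
1/(r(-234) + n(o)) = 1/((-234)**2 + 0) = 1/(54756 + 0) = 1/54756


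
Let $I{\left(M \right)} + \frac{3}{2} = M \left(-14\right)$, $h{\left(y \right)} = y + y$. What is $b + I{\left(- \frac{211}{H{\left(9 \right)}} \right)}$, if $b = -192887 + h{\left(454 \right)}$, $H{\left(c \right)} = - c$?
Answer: $- \frac{3461557}{18} \approx -1.9231 \cdot 10^{5}$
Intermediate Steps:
$h{\left(y \right)} = 2 y$
$I{\left(M \right)} = - \frac{3}{2} - 14 M$ ($I{\left(M \right)} = - \frac{3}{2} + M \left(-14\right) = - \frac{3}{2} - 14 M$)
$b = -191979$ ($b = -192887 + 2 \cdot 454 = -192887 + 908 = -191979$)
$b + I{\left(- \frac{211}{H{\left(9 \right)}} \right)} = -191979 - \left(\frac{3}{2} + 14 \left(- \frac{211}{\left(-1\right) 9}\right)\right) = -191979 - \left(\frac{3}{2} + 14 \left(- \frac{211}{-9}\right)\right) = -191979 - \left(\frac{3}{2} + 14 \left(\left(-211\right) \left(- \frac{1}{9}\right)\right)\right) = -191979 - \frac{5935}{18} = - \frac{3461557}{18}$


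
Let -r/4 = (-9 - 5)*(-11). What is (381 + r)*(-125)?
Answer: 29375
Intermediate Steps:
r = -616 (r = -4*(-9 - 5)*(-11) = -(-56)*(-11) = -4*154 = -616)
(381 + r)*(-125) = (381 - 616)*(-125) = -235*(-125) = 29375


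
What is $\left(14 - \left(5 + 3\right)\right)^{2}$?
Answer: $36$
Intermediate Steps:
$\left(14 - \left(5 + 3\right)\right)^{2} = \left(14 - 8\right)^{2} = 6^{2} = 36$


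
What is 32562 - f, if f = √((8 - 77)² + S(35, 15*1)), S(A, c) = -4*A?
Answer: 32562 - √4621 ≈ 32494.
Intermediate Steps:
f = √4621 (f = √((8 - 77)² - 4*35) = √((-69)² - 140) = √(4761 - 140) = √4621 ≈ 67.978)
32562 - f = 32562 - √4621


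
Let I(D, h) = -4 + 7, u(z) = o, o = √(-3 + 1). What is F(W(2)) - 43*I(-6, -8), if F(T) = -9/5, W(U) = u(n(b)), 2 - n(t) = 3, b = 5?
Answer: -654/5 ≈ -130.80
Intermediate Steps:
o = I*√2 (o = √(-2) = I*√2 ≈ 1.4142*I)
n(t) = -1 (n(t) = 2 - 1*3 = 2 - 3 = -1)
u(z) = I*√2
W(U) = I*√2
I(D, h) = 3
F(T) = -9/5 (F(T) = -9*⅕ = -9/5)
F(W(2)) - 43*I(-6, -8) = -9/5 - 43*3 = -9/5 - 129 = -654/5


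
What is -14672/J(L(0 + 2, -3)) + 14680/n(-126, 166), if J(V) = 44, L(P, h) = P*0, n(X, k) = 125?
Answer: -59404/275 ≈ -216.01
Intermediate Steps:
L(P, h) = 0
-14672/J(L(0 + 2, -3)) + 14680/n(-126, 166) = -14672/44 + 14680/125 = -14672*1/44 + 14680*(1/125) = -3668/11 + 2936/25 = -59404/275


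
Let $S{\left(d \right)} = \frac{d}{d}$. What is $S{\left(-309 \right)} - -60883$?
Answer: $60884$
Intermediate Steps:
$S{\left(d \right)} = 1$
$S{\left(-309 \right)} - -60883 = 1 - -60883 = 1 + 60883 = 60884$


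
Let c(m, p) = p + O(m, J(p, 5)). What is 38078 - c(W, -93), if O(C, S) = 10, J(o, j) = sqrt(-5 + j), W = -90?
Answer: 38161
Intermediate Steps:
c(m, p) = 10 + p (c(m, p) = p + 10 = 10 + p)
38078 - c(W, -93) = 38078 - (10 - 93) = 38078 - 1*(-83) = 38078 + 83 = 38161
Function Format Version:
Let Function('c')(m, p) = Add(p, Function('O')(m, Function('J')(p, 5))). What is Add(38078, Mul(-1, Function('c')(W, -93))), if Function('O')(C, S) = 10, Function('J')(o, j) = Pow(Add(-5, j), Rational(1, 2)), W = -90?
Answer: 38161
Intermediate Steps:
Function('c')(m, p) = Add(10, p) (Function('c')(m, p) = Add(p, 10) = Add(10, p))
Add(38078, Mul(-1, Function('c')(W, -93))) = Add(38078, Mul(-1, Add(10, -93))) = Add(38078, Mul(-1, -83)) = Add(38078, 83) = 38161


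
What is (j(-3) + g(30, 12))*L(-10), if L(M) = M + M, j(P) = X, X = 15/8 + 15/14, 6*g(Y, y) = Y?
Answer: -2225/14 ≈ -158.93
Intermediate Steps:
g(Y, y) = Y/6
X = 165/56 (X = 15*(1/8) + 15*(1/14) = 15/8 + 15/14 = 165/56 ≈ 2.9464)
j(P) = 165/56
L(M) = 2*M
(j(-3) + g(30, 12))*L(-10) = (165/56 + (1/6)*30)*(2*(-10)) = (165/56 + 5)*(-20) = (445/56)*(-20) = -2225/14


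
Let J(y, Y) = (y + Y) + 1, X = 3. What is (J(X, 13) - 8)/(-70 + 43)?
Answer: -1/3 ≈ -0.33333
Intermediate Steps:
J(y, Y) = 1 + Y + y (J(y, Y) = (Y + y) + 1 = 1 + Y + y)
(J(X, 13) - 8)/(-70 + 43) = ((1 + 13 + 3) - 8)/(-70 + 43) = (17 - 8)/(-27) = 9*(-1/27) = -1/3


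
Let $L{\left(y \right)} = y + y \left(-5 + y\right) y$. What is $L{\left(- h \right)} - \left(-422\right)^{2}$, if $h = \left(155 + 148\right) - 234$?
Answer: $-530467$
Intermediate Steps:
$h = 69$ ($h = 303 - 234 = 69$)
$L{\left(y \right)} = y + y^{2} \left(-5 + y\right)$ ($L{\left(y \right)} = y + y y \left(-5 + y\right) = y + y^{2} \left(-5 + y\right)$)
$L{\left(- h \right)} - \left(-422\right)^{2} = \left(-1\right) 69 \left(1 + \left(\left(-1\right) 69\right)^{2} - 5 \left(\left(-1\right) 69\right)\right) - \left(-422\right)^{2} = - 69 \left(1 + \left(-69\right)^{2} - -345\right) - 178084 = - 69 \left(1 + 4761 + 345\right) - 178084 = \left(-69\right) 5107 - 178084 = -352383 - 178084 = -530467$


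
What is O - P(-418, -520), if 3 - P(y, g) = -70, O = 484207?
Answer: 484134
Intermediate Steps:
P(y, g) = 73 (P(y, g) = 3 - 1*(-70) = 3 + 70 = 73)
O - P(-418, -520) = 484207 - 1*73 = 484207 - 73 = 484134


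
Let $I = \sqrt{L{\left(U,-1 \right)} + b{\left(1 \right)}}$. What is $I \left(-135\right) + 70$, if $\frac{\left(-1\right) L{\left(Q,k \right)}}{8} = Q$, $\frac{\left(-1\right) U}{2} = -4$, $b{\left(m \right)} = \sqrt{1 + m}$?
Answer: $70 - 135 \sqrt{-64 + \sqrt{2}} \approx 70.0 - 1068.0 i$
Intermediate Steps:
$U = 8$ ($U = \left(-2\right) \left(-4\right) = 8$)
$L{\left(Q,k \right)} = - 8 Q$
$I = \sqrt{-64 + \sqrt{2}}$ ($I = \sqrt{\left(-8\right) 8 + \sqrt{1 + 1}} = \sqrt{-64 + \sqrt{2}} \approx 7.9111 i$)
$I \left(-135\right) + 70 = \sqrt{-64 + \sqrt{2}} \left(-135\right) + 70 = - 135 \sqrt{-64 + \sqrt{2}} + 70 = 70 - 135 \sqrt{-64 + \sqrt{2}}$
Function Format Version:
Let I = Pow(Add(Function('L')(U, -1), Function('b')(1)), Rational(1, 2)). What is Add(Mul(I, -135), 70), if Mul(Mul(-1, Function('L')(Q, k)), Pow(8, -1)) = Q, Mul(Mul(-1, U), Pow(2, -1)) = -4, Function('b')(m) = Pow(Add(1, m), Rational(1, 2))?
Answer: Add(70, Mul(-135, Pow(Add(-64, Pow(2, Rational(1, 2))), Rational(1, 2)))) ≈ Add(70.000, Mul(-1068.0, I))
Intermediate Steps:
U = 8 (U = Mul(-2, -4) = 8)
Function('L')(Q, k) = Mul(-8, Q)
I = Pow(Add(-64, Pow(2, Rational(1, 2))), Rational(1, 2)) (I = Pow(Add(Mul(-8, 8), Pow(Add(1, 1), Rational(1, 2))), Rational(1, 2)) = Pow(Add(-64, Pow(2, Rational(1, 2))), Rational(1, 2)) ≈ Mul(7.9111, I))
Add(Mul(I, -135), 70) = Add(Mul(Pow(Add(-64, Pow(2, Rational(1, 2))), Rational(1, 2)), -135), 70) = Add(Mul(-135, Pow(Add(-64, Pow(2, Rational(1, 2))), Rational(1, 2))), 70) = Add(70, Mul(-135, Pow(Add(-64, Pow(2, Rational(1, 2))), Rational(1, 2))))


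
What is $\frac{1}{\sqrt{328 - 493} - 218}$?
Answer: $- \frac{218}{47689} - \frac{i \sqrt{165}}{47689} \approx -0.0045713 - 0.00026935 i$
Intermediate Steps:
$\frac{1}{\sqrt{328 - 493} - 218} = \frac{1}{\sqrt{-165} - 218} = \frac{1}{i \sqrt{165} - 218} = \frac{1}{-218 + i \sqrt{165}}$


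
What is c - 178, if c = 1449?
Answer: 1271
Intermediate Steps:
c - 178 = 1449 - 178 = 1271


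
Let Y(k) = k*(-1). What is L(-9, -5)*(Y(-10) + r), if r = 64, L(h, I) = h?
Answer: -666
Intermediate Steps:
Y(k) = -k
L(-9, -5)*(Y(-10) + r) = -9*(-1*(-10) + 64) = -9*(10 + 64) = -9*74 = -666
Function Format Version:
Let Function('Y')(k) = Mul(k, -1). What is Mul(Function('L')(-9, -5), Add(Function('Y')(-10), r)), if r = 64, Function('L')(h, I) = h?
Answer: -666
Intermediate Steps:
Function('Y')(k) = Mul(-1, k)
Mul(Function('L')(-9, -5), Add(Function('Y')(-10), r)) = Mul(-9, Add(Mul(-1, -10), 64)) = Mul(-9, Add(10, 64)) = Mul(-9, 74) = -666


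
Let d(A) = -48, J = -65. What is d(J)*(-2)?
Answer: 96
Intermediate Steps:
d(J)*(-2) = -48*(-2) = 96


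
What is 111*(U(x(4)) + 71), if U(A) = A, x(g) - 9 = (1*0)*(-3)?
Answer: 8880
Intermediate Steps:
x(g) = 9 (x(g) = 9 + (1*0)*(-3) = 9 + 0*(-3) = 9 + 0 = 9)
111*(U(x(4)) + 71) = 111*(9 + 71) = 111*80 = 8880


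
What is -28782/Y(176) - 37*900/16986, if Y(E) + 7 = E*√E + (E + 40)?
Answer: -1180474752/1391846995 - 1842048*√11/491645 ≈ -13.275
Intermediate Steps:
Y(E) = 33 + E + E^(3/2) (Y(E) = -7 + (E*√E + (E + 40)) = -7 + (E^(3/2) + (40 + E)) = -7 + (40 + E + E^(3/2)) = 33 + E + E^(3/2))
-28782/Y(176) - 37*900/16986 = -28782/(33 + 176 + 176^(3/2)) - 37*900/16986 = -28782/(33 + 176 + 704*√11) - 33300*1/16986 = -28782/(209 + 704*√11) - 5550/2831 = -5550/2831 - 28782/(209 + 704*√11)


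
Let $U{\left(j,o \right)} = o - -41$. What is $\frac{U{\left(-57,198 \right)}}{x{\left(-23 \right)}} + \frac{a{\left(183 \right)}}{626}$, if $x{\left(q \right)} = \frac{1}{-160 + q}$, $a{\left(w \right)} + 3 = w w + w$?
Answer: $- \frac{27345693}{626} \approx -43683.0$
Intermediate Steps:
$a{\left(w \right)} = -3 + w + w^{2}$ ($a{\left(w \right)} = -3 + \left(w w + w\right) = -3 + \left(w^{2} + w\right) = -3 + \left(w + w^{2}\right) = -3 + w + w^{2}$)
$U{\left(j,o \right)} = 41 + o$ ($U{\left(j,o \right)} = o + 41 = 41 + o$)
$\frac{U{\left(-57,198 \right)}}{x{\left(-23 \right)}} + \frac{a{\left(183 \right)}}{626} = \frac{41 + 198}{\frac{1}{-160 - 23}} + \frac{-3 + 183 + 183^{2}}{626} = \frac{239}{\frac{1}{-183}} + \left(-3 + 183 + 33489\right) \frac{1}{626} = \frac{239}{- \frac{1}{183}} + 33669 \cdot \frac{1}{626} = 239 \left(-183\right) + \frac{33669}{626} = -43737 + \frac{33669}{626} = - \frac{27345693}{626}$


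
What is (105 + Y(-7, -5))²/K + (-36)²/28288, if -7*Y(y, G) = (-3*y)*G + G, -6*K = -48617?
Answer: 7767338073/4211787944 ≈ 1.8442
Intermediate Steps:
K = 48617/6 (K = -⅙*(-48617) = 48617/6 ≈ 8102.8)
Y(y, G) = -G/7 + 3*G*y/7 (Y(y, G) = -((-3*y)*G + G)/7 = -(-3*G*y + G)/7 = -(G - 3*G*y)/7 = -G/7 + 3*G*y/7)
(105 + Y(-7, -5))²/K + (-36)²/28288 = (105 + (⅐)*(-5)*(-1 + 3*(-7)))²/(48617/6) + (-36)²/28288 = (105 + (⅐)*(-5)*(-1 - 21))²*(6/48617) + 1296*(1/28288) = (105 + (⅐)*(-5)*(-22))²*(6/48617) + 81/1768 = (105 + 110/7)²*(6/48617) + 81/1768 = (845/7)²*(6/48617) + 81/1768 = (714025/49)*(6/48617) + 81/1768 = 4284150/2382233 + 81/1768 = 7767338073/4211787944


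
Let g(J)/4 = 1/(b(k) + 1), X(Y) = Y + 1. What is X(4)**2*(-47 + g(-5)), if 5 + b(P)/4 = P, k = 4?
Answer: -3625/3 ≈ -1208.3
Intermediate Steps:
X(Y) = 1 + Y
b(P) = -20 + 4*P
g(J) = -4/3 (g(J) = 4/((-20 + 4*4) + 1) = 4/((-20 + 16) + 1) = 4/(-4 + 1) = 4/(-3) = 4*(-1/3) = -4/3)
X(4)**2*(-47 + g(-5)) = (1 + 4)**2*(-47 - 4/3) = 5**2*(-145/3) = 25*(-145/3) = -3625/3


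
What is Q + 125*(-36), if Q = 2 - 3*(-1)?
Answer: -4495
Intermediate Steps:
Q = 5 (Q = 2 + 3 = 5)
Q + 125*(-36) = 5 + 125*(-36) = 5 - 4500 = -4495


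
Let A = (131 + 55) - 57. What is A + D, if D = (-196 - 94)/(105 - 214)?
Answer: 14351/109 ≈ 131.66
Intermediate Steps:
D = 290/109 (D = -290/(-109) = -290*(-1/109) = 290/109 ≈ 2.6605)
A = 129 (A = 186 - 57 = 129)
A + D = 129 + 290/109 = 14351/109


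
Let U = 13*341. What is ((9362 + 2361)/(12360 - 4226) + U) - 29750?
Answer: -205916755/8134 ≈ -25316.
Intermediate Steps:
U = 4433
((9362 + 2361)/(12360 - 4226) + U) - 29750 = ((9362 + 2361)/(12360 - 4226) + 4433) - 29750 = (11723/8134 + 4433) - 29750 = 36069745/8134 - 29750 = -205916755/8134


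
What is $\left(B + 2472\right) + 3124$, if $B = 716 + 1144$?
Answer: $7456$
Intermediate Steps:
$B = 1860$
$\left(B + 2472\right) + 3124 = \left(1860 + 2472\right) + 3124 = 4332 + 3124 = 7456$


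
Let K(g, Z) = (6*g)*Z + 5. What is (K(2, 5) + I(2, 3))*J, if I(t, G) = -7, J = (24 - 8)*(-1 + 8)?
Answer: 6496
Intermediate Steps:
J = 112 (J = 16*7 = 112)
K(g, Z) = 5 + 6*Z*g (K(g, Z) = 6*Z*g + 5 = 5 + 6*Z*g)
(K(2, 5) + I(2, 3))*J = ((5 + 6*5*2) - 7)*112 = ((5 + 60) - 7)*112 = (65 - 7)*112 = 58*112 = 6496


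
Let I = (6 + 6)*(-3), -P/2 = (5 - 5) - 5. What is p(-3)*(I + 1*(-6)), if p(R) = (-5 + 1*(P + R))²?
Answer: -168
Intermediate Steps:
P = 10 (P = -2*((5 - 5) - 5) = -2*(0 - 5) = -2*(-5) = 10)
p(R) = (5 + R)² (p(R) = (-5 + 1*(10 + R))² = (-5 + (10 + R))² = (5 + R)²)
I = -36 (I = 12*(-3) = -36)
p(-3)*(I + 1*(-6)) = (5 - 3)²*(-36 + 1*(-6)) = 2²*(-36 - 6) = 4*(-42) = -168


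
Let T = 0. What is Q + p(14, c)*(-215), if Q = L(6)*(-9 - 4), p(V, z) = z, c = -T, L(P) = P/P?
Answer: -13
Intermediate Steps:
L(P) = 1
c = 0 (c = -1*0 = 0)
Q = -13 (Q = 1*(-9 - 4) = 1*(-13) = -13)
Q + p(14, c)*(-215) = -13 + 0*(-215) = -13 + 0 = -13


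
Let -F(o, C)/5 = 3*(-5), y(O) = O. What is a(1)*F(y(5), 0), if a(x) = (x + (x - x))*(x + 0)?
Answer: 75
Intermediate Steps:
a(x) = x² (a(x) = (x + 0)*x = x*x = x²)
F(o, C) = 75 (F(o, C) = -15*(-5) = -5*(-15) = 75)
a(1)*F(y(5), 0) = 1²*75 = 1*75 = 75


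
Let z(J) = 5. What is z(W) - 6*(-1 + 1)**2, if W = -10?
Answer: 5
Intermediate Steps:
z(W) - 6*(-1 + 1)**2 = 5 - 6*(-1 + 1)**2 = 5 - 6*0**2 = 5 - 6*0 = 5 + 0 = 5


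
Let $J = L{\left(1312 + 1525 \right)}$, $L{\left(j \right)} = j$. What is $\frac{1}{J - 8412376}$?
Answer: $- \frac{1}{8409539} \approx -1.1891 \cdot 10^{-7}$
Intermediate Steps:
$J = 2837$ ($J = 1312 + 1525 = 2837$)
$\frac{1}{J - 8412376} = \frac{1}{2837 - 8412376} = \frac{1}{-8409539} = - \frac{1}{8409539}$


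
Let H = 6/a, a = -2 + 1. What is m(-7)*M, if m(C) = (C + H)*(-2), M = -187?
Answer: -4862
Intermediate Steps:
a = -1
H = -6 (H = 6/(-1) = 6*(-1) = -6)
m(C) = 12 - 2*C (m(C) = (C - 6)*(-2) = (-6 + C)*(-2) = 12 - 2*C)
m(-7)*M = (12 - 2*(-7))*(-187) = (12 + 14)*(-187) = 26*(-187) = -4862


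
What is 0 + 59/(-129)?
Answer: -59/129 ≈ -0.45736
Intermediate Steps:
0 + 59/(-129) = 0 - 1/129*59 = 0 - 59/129 = -59/129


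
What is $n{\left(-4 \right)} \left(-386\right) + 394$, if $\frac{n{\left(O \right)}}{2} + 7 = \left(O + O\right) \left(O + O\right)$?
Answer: $-43610$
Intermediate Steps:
$n{\left(O \right)} = -14 + 8 O^{2}$ ($n{\left(O \right)} = -14 + 2 \left(O + O\right) \left(O + O\right) = -14 + 2 \cdot 2 O 2 O = -14 + 2 \cdot 4 O^{2} = -14 + 8 O^{2}$)
$n{\left(-4 \right)} \left(-386\right) + 394 = \left(-14 + 8 \left(-4\right)^{2}\right) \left(-386\right) + 394 = \left(-14 + 8 \cdot 16\right) \left(-386\right) + 394 = \left(-14 + 128\right) \left(-386\right) + 394 = 114 \left(-386\right) + 394 = -44004 + 394 = -43610$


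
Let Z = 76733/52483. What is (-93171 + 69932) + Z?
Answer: -1219575704/52483 ≈ -23238.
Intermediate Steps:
Z = 76733/52483 (Z = 76733*(1/52483) = 76733/52483 ≈ 1.4621)
(-93171 + 69932) + Z = (-93171 + 69932) + 76733/52483 = -23239 + 76733/52483 = -1219575704/52483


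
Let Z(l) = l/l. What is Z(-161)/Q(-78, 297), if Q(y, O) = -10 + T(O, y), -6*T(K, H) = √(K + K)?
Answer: -20/167 + √66/167 ≈ -0.071114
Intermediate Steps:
T(K, H) = -√2*√K/6 (T(K, H) = -√(K + K)/6 = -√2*√K/6)
Q(y, O) = -10 - √2*√O/6
Z(l) = 1
Z(-161)/Q(-78, 297) = 1/(-10 - √2*√297/6) = 1/(-10 - √2*3*√33/6) = 1/(-10 - √66/2)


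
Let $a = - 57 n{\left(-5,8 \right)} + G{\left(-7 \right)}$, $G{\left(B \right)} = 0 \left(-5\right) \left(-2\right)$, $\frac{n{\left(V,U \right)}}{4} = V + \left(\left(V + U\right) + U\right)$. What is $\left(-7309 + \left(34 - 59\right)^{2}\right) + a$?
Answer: $-8052$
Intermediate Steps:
$n{\left(V,U \right)} = 8 U + 8 V$ ($n{\left(V,U \right)} = 4 \left(V + \left(\left(V + U\right) + U\right)\right) = 4 \left(V + \left(\left(U + V\right) + U\right)\right) = 4 \left(V + \left(V + 2 U\right)\right) = 4 \left(2 U + 2 V\right) = 8 U + 8 V$)
$G{\left(B \right)} = 0$ ($G{\left(B \right)} = 0 \left(-2\right) = 0$)
$a = -1368$ ($a = - 57 \left(8 \cdot 8 + 8 \left(-5\right)\right) + 0 = - 57 \left(64 - 40\right) + 0 = \left(-57\right) 24 + 0 = -1368 + 0 = -1368$)
$\left(-7309 + \left(34 - 59\right)^{2}\right) + a = \left(-7309 + \left(34 - 59\right)^{2}\right) - 1368 = \left(-7309 + \left(-25\right)^{2}\right) - 1368 = \left(-7309 + 625\right) - 1368 = -6684 - 1368 = -8052$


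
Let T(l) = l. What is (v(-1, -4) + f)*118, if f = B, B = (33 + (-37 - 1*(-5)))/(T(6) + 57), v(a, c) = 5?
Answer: 37288/63 ≈ 591.87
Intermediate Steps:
B = 1/63 (B = (33 + (-37 - 1*(-5)))/(6 + 57) = (33 + (-37 + 5))/63 = (33 - 32)*(1/63) = 1*(1/63) = 1/63 ≈ 0.015873)
f = 1/63 ≈ 0.015873
(v(-1, -4) + f)*118 = (5 + 1/63)*118 = (316/63)*118 = 37288/63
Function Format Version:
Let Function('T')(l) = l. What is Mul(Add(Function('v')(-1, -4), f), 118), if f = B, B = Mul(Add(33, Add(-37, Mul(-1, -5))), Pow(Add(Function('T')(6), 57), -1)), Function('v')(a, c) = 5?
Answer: Rational(37288, 63) ≈ 591.87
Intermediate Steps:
B = Rational(1, 63) (B = Mul(Add(33, Add(-37, Mul(-1, -5))), Pow(Add(6, 57), -1)) = Mul(Add(33, Add(-37, 5)), Pow(63, -1)) = Mul(Add(33, -32), Rational(1, 63)) = Mul(1, Rational(1, 63)) = Rational(1, 63) ≈ 0.015873)
f = Rational(1, 63) ≈ 0.015873
Mul(Add(Function('v')(-1, -4), f), 118) = Mul(Add(5, Rational(1, 63)), 118) = Mul(Rational(316, 63), 118) = Rational(37288, 63)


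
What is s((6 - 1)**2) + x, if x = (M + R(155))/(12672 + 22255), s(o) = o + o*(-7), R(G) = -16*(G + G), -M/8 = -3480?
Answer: -5216170/34927 ≈ -149.34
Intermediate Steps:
M = 27840 (M = -8*(-3480) = 27840)
R(G) = -32*G
s(o) = -6*o (s(o) = o - 7*o = -6*o)
x = 22880/34927 (x = (27840 - 32*155)/(12672 + 22255) = (27840 - 4960)/34927 = 22880*(1/34927) = 22880/34927 ≈ 0.65508)
s((6 - 1)**2) + x = -6*(6 - 1)**2 + 22880/34927 = -6*5**2 + 22880/34927 = -6*25 + 22880/34927 = -150 + 22880/34927 = -5216170/34927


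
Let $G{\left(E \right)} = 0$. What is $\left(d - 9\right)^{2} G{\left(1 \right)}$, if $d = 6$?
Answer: $0$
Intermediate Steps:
$\left(d - 9\right)^{2} G{\left(1 \right)} = \left(6 - 9\right)^{2} \cdot 0 = \left(-3\right)^{2} \cdot 0 = 9 \cdot 0 = 0$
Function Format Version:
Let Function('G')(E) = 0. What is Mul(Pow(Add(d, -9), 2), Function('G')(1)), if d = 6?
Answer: 0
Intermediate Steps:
Mul(Pow(Add(d, -9), 2), Function('G')(1)) = Mul(Pow(Add(6, -9), 2), 0) = Mul(Pow(-3, 2), 0) = Mul(9, 0) = 0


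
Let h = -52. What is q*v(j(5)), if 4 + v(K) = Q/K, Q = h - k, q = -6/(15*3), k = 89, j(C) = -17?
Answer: -146/255 ≈ -0.57255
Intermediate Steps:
q = -2/15 (q = -6/45 = -6*1/45 = -2/15 ≈ -0.13333)
Q = -141 (Q = -52 - 1*89 = -52 - 89 = -141)
v(K) = -4 - 141/K
q*v(j(5)) = -2*(-4 - 141/(-17))/15 = -2*(-4 - 141*(-1/17))/15 = -2*(-4 + 141/17)/15 = -2/15*73/17 = -146/255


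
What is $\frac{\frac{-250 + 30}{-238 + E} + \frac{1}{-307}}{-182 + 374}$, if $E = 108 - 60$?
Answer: $\frac{2245}{373312} \approx 0.0060137$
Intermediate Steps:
$E = 48$
$\frac{\frac{-250 + 30}{-238 + E} + \frac{1}{-307}}{-182 + 374} = \frac{\frac{-250 + 30}{-238 + 48} + \frac{1}{-307}}{-182 + 374} = \frac{- \frac{220}{-190} - \frac{1}{307}}{192} = \left(\left(-220\right) \left(- \frac{1}{190}\right) - \frac{1}{307}\right) \frac{1}{192} = \left(\frac{22}{19} - \frac{1}{307}\right) \frac{1}{192} = \frac{6735}{5833} \cdot \frac{1}{192} = \frac{2245}{373312}$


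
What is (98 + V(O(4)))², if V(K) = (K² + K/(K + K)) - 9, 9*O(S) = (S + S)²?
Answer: 514881481/26244 ≈ 19619.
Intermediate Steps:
O(S) = 4*S²/9 (O(S) = (S + S)²/9 = (2*S)²/9 = (4*S²)/9 = 4*S²/9)
V(K) = -17/2 + K² (V(K) = (K² + K/((2*K))) - 9 = (K² + (1/(2*K))*K) - 9 = (K² + ½) - 9 = (½ + K²) - 9 = -17/2 + K²)
(98 + V(O(4)))² = (98 + (-17/2 + ((4/9)*4²)²))² = (98 + (-17/2 + ((4/9)*16)²))² = (98 + (-17/2 + (64/9)²))² = (98 + (-17/2 + 4096/81))² = (98 + 6815/162)² = (22691/162)² = 514881481/26244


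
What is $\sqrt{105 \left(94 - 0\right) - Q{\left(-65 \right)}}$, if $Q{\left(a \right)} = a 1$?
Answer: $\sqrt{9935} \approx 99.674$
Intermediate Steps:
$Q{\left(a \right)} = a$
$\sqrt{105 \left(94 - 0\right) - Q{\left(-65 \right)}} = \sqrt{105 \left(94 - 0\right) - -65} = \sqrt{105 \left(94 + 0\right) + 65} = \sqrt{105 \cdot 94 + 65} = \sqrt{9870 + 65} = \sqrt{9935}$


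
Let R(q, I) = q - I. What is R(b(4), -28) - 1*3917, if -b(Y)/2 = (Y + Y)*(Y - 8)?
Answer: -3825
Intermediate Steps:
b(Y) = -4*Y*(-8 + Y) (b(Y) = -2*(Y + Y)*(Y - 8) = -2*2*Y*(-8 + Y) = -4*Y*(-8 + Y))
R(b(4), -28) - 1*3917 = (4*4*(8 - 1*4) - 1*(-28)) - 1*3917 = (4*4*(8 - 4) + 28) - 3917 = (4*4*4 + 28) - 3917 = (64 + 28) - 3917 = 92 - 3917 = -3825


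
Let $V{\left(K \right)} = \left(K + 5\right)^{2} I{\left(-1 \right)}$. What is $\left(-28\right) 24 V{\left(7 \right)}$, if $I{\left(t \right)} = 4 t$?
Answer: $387072$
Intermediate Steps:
$V{\left(K \right)} = - 4 \left(5 + K\right)^{2}$ ($V{\left(K \right)} = \left(K + 5\right)^{2} \cdot 4 \left(-1\right) = \left(5 + K\right)^{2} \left(-4\right) = - 4 \left(5 + K\right)^{2}$)
$\left(-28\right) 24 V{\left(7 \right)} = \left(-28\right) 24 \left(- 4 \left(5 + 7\right)^{2}\right) = - 672 \left(- 4 \cdot 12^{2}\right) = - 672 \left(\left(-4\right) 144\right) = \left(-672\right) \left(-576\right) = 387072$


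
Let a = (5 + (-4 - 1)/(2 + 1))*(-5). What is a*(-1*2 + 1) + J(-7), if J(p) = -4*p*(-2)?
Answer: -118/3 ≈ -39.333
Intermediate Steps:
a = -50/3 (a = (5 - 5/3)*(-5) = (10/3)*(-5) = -50/3 ≈ -16.667)
J(p) = 8*p (J(p) = -(-8)*p = 8*p)
a*(-1*2 + 1) + J(-7) = -50*(-1*2 + 1)/3 + 8*(-7) = -50*(-2 + 1)/3 - 56 = -50/3*(-1) - 56 = 50/3 - 56 = -118/3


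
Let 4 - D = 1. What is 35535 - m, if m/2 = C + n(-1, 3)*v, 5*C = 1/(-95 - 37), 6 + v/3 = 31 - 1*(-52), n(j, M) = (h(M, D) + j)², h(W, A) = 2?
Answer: 11574091/330 ≈ 35073.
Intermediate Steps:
D = 3 (D = 4 - 1*1 = 4 - 1 = 3)
n(j, M) = (2 + j)²
v = 231 (v = -18 + 3*(31 - 1*(-52)) = -18 + 3*(31 + 52) = -18 + 3*83 = -18 + 249 = 231)
C = -1/660 (C = 1/(5*(-95 - 37)) = (⅕)/(-132) = (⅕)*(-1/132) = -1/660 ≈ -0.0015152)
m = 152459/330 (m = 2*(-1/660 + (2 - 1)²*231) = 2*(-1/660 + 1²*231) = 2*(-1/660 + 1*231) = 2*(-1/660 + 231) = 2*(152459/660) = 152459/330 ≈ 462.00)
35535 - m = 35535 - 1*152459/330 = 35535 - 152459/330 = 11574091/330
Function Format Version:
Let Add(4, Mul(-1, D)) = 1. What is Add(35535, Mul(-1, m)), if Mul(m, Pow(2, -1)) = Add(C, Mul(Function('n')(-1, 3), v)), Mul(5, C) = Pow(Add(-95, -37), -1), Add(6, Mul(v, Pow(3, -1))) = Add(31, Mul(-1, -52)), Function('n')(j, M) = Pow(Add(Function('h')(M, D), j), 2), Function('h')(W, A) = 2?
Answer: Rational(11574091, 330) ≈ 35073.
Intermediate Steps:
D = 3 (D = Add(4, Mul(-1, 1)) = Add(4, -1) = 3)
Function('n')(j, M) = Pow(Add(2, j), 2)
v = 231 (v = Add(-18, Mul(3, Add(31, Mul(-1, -52)))) = Add(-18, Mul(3, Add(31, 52))) = Add(-18, Mul(3, 83)) = Add(-18, 249) = 231)
C = Rational(-1, 660) (C = Mul(Rational(1, 5), Pow(Add(-95, -37), -1)) = Mul(Rational(1, 5), Pow(-132, -1)) = Mul(Rational(1, 5), Rational(-1, 132)) = Rational(-1, 660) ≈ -0.0015152)
m = Rational(152459, 330) (m = Mul(2, Add(Rational(-1, 660), Mul(Pow(Add(2, -1), 2), 231))) = Mul(2, Add(Rational(-1, 660), Mul(Pow(1, 2), 231))) = Mul(2, Add(Rational(-1, 660), Mul(1, 231))) = Mul(2, Add(Rational(-1, 660), 231)) = Mul(2, Rational(152459, 660)) = Rational(152459, 330) ≈ 462.00)
Add(35535, Mul(-1, m)) = Add(35535, Mul(-1, Rational(152459, 330))) = Add(35535, Rational(-152459, 330)) = Rational(11574091, 330)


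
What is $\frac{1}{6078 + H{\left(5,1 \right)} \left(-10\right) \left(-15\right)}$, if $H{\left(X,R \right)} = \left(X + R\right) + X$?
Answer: $\frac{1}{7728} \approx 0.0001294$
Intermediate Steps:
$H{\left(X,R \right)} = R + 2 X$ ($H{\left(X,R \right)} = \left(R + X\right) + X = R + 2 X$)
$\frac{1}{6078 + H{\left(5,1 \right)} \left(-10\right) \left(-15\right)} = \frac{1}{6078 + \left(1 + 2 \cdot 5\right) \left(-10\right) \left(-15\right)} = \frac{1}{6078 + \left(1 + 10\right) \left(-10\right) \left(-15\right)} = \frac{1}{6078 + 11 \left(-10\right) \left(-15\right)} = \frac{1}{6078 - -1650} = \frac{1}{6078 + 1650} = \frac{1}{7728}$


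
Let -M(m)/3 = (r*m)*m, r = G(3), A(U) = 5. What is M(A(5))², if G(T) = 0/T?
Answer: 0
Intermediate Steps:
G(T) = 0
r = 0
M(m) = 0 (M(m) = -3*0*m*m = -0*m = -3*0 = 0)
M(A(5))² = 0² = 0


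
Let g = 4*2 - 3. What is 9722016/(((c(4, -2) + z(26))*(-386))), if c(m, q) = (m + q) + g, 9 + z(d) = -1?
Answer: 1620336/193 ≈ 8395.5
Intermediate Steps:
z(d) = -10 (z(d) = -9 - 1 = -10)
g = 5 (g = 8 - 3 = 5)
c(m, q) = 5 + m + q (c(m, q) = (m + q) + 5 = 5 + m + q)
9722016/(((c(4, -2) + z(26))*(-386))) = 9722016/((((5 + 4 - 2) - 10)*(-386))) = 9722016/(((7 - 10)*(-386))) = 9722016/((-3*(-386))) = 9722016/1158 = 9722016*(1/1158) = 1620336/193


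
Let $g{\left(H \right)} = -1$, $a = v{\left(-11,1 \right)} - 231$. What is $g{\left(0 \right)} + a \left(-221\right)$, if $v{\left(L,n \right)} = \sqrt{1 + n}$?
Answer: $51050 - 221 \sqrt{2} \approx 50737.0$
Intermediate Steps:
$a = -231 + \sqrt{2}$ ($a = \sqrt{1 + 1} - 231 = \sqrt{2} - 231 = -231 + \sqrt{2} \approx -229.59$)
$g{\left(0 \right)} + a \left(-221\right) = -1 + \left(-231 + \sqrt{2}\right) \left(-221\right) = -1 + \left(51051 - 221 \sqrt{2}\right) = 51050 - 221 \sqrt{2}$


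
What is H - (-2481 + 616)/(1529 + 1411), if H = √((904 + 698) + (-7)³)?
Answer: 373/588 + √1259 ≈ 36.117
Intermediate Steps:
H = √1259 (H = √(1602 - 343) = √1259 ≈ 35.482)
H - (-2481 + 616)/(1529 + 1411) = √1259 - (-2481 + 616)/(1529 + 1411) = √1259 - (-1865)/2940 = √1259 - 1*(-373/588) = √1259 + 373/588 = 373/588 + √1259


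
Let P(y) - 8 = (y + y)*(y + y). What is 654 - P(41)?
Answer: -6078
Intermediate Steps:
P(y) = 8 + 4*y² (P(y) = 8 + (y + y)*(y + y) = 8 + (2*y)*(2*y) = 8 + 4*y²)
654 - P(41) = 654 - (8 + 4*41²) = 654 - (8 + 4*1681) = 654 - (8 + 6724) = 654 - 1*6732 = 654 - 6732 = -6078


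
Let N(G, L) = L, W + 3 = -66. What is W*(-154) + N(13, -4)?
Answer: 10622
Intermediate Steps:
W = -69 (W = -3 - 66 = -69)
W*(-154) + N(13, -4) = -69*(-154) - 4 = 10626 - 4 = 10622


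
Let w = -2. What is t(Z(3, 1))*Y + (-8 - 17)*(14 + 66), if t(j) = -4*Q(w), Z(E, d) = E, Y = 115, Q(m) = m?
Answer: -1080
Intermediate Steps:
t(j) = 8 (t(j) = -4*(-2) = 8)
t(Z(3, 1))*Y + (-8 - 17)*(14 + 66) = 8*115 + (-8 - 17)*(14 + 66) = 920 - 25*80 = 920 - 2000 = -1080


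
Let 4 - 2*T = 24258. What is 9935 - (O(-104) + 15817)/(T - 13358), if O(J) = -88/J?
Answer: 1097240269/110435 ≈ 9935.6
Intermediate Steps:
T = -12127 (T = 2 - 1/2*24258 = 2 - 12129 = -12127)
9935 - (O(-104) + 15817)/(T - 13358) = 9935 - (-88/(-104) + 15817)/(-12127 - 13358) = 9935 - (-88*(-1/104) + 15817)/(-25485) = 9935 - (11/13 + 15817)*(-1)/25485 = 9935 - 205632*(-1)/(13*25485) = 9935 - 1*(-68544/110435) = 9935 + 68544/110435 = 1097240269/110435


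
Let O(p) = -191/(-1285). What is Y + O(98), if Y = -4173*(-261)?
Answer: 1399561796/1285 ≈ 1.0892e+6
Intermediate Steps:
O(p) = 191/1285 (O(p) = -191*(-1/1285) = 191/1285)
Y = 1089153
Y + O(98) = 1089153 + 191/1285 = 1399561796/1285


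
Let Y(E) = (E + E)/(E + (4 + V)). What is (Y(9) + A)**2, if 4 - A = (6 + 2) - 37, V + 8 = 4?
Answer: 1225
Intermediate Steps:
V = -4 (V = -8 + 4 = -4)
Y(E) = 2 (Y(E) = (E + E)/(E + (4 - 4)) = (2*E)/(E + 0) = (2*E)/E = 2)
A = 33 (A = 4 - ((6 + 2) - 37) = 4 - (8 - 37) = 4 - 1*(-29) = 4 + 29 = 33)
(Y(9) + A)**2 = (2 + 33)**2 = 35**2 = 1225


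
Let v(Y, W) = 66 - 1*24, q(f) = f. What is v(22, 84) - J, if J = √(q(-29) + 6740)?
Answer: 42 - √6711 ≈ -39.921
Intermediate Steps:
J = √6711 (J = √(-29 + 6740) = √6711 ≈ 81.921)
v(Y, W) = 42 (v(Y, W) = 66 - 24 = 42)
v(22, 84) - J = 42 - √6711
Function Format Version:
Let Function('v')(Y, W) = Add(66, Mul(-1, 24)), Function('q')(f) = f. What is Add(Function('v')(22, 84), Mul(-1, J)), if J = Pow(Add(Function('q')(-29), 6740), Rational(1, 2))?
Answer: Add(42, Mul(-1, Pow(6711, Rational(1, 2)))) ≈ -39.921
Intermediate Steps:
J = Pow(6711, Rational(1, 2)) (J = Pow(Add(-29, 6740), Rational(1, 2)) = Pow(6711, Rational(1, 2)) ≈ 81.921)
Function('v')(Y, W) = 42 (Function('v')(Y, W) = Add(66, -24) = 42)
Add(Function('v')(22, 84), Mul(-1, J)) = Add(42, Mul(-1, Pow(6711, Rational(1, 2))))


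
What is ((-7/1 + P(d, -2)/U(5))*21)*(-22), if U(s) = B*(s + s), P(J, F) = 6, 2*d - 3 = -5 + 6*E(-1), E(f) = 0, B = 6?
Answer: 15939/5 ≈ 3187.8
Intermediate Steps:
d = -1 (d = 3/2 + (-5 + 6*0)/2 = 3/2 + (-5 + 0)/2 = 3/2 + (½)*(-5) = 3/2 - 5/2 = -1)
U(s) = 12*s (U(s) = 6*(s + s) = 6*(2*s) = 12*s)
((-7/1 + P(d, -2)/U(5))*21)*(-22) = ((-7/1 + 6/((12*5)))*21)*(-22) = ((-7*1 + 6/60)*21)*(-22) = ((-7 + 6*(1/60))*21)*(-22) = ((-7 + ⅒)*21)*(-22) = -69/10*21*(-22) = -1449/10*(-22) = 15939/5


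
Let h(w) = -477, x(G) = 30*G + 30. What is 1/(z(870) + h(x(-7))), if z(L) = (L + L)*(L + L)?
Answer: 1/3027123 ≈ 3.3035e-7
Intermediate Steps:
x(G) = 30 + 30*G
z(L) = 4*L**2 (z(L) = (2*L)*(2*L) = 4*L**2)
1/(z(870) + h(x(-7))) = 1/(4*870**2 - 477) = 1/(4*756900 - 477) = 1/(3027600 - 477) = 1/3027123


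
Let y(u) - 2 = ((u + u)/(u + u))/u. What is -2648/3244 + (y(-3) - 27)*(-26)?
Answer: 1600550/2433 ≈ 657.85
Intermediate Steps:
y(u) = 2 + 1/u (y(u) = 2 + ((u + u)/(u + u))/u = 2 + ((2*u)/((2*u)))/u = 2 + ((2*u)*(1/(2*u)))/u = 2 + 1/u)
-2648/3244 + (y(-3) - 27)*(-26) = -2648/3244 + ((2 + 1/(-3)) - 27)*(-26) = -2648*1/3244 + ((2 - ⅓) - 27)*(-26) = -662/811 + (5/3 - 27)*(-26) = -662/811 - 76/3*(-26) = -662/811 + 1976/3 = 1600550/2433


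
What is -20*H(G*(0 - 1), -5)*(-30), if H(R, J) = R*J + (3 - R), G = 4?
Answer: 16200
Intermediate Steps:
H(R, J) = 3 - R + J*R (H(R, J) = J*R + (3 - R) = 3 - R + J*R)
-20*H(G*(0 - 1), -5)*(-30) = -20*(3 - 4*(0 - 1) - 20*(0 - 1))*(-30) = -20*(3 - 4*(-1) - 20*(-1))*(-30) = -20*(3 - 1*(-4) - 5*(-4))*(-30) = -20*(3 + 4 + 20)*(-30) = -20*27*(-30) = -540*(-30) = 16200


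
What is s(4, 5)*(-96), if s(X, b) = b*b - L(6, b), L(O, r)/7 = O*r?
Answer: 17760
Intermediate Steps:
L(O, r) = 7*O*r (L(O, r) = 7*(O*r) = 7*O*r)
s(X, b) = b² - 42*b (s(X, b) = b*b - 7*6*b = b² - 42*b)
s(4, 5)*(-96) = (5*(-42 + 5))*(-96) = (5*(-37))*(-96) = -185*(-96) = 17760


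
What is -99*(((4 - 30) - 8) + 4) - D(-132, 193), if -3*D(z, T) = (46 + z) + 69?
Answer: 8893/3 ≈ 2964.3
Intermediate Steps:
D(z, T) = -115/3 - z/3 (D(z, T) = -((46 + z) + 69)/3 = -(115 + z)/3 = -115/3 - z/3)
-99*(((4 - 30) - 8) + 4) - D(-132, 193) = -99*(((4 - 30) - 8) + 4) - (-115/3 - ⅓*(-132)) = -99*((-26 - 8) + 4) - (-115/3 + 44) = -99*(-34 + 4) - 1*17/3 = -99*(-30) - 17/3 = 2970 - 17/3 = 8893/3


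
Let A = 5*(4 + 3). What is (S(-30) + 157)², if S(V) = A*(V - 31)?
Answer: 3912484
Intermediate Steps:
A = 35 (A = 5*7 = 35)
S(V) = -1085 + 35*V (S(V) = 35*(V - 31) = 35*(-31 + V) = -1085 + 35*V)
(S(-30) + 157)² = ((-1085 + 35*(-30)) + 157)² = ((-1085 - 1050) + 157)² = (-2135 + 157)² = (-1978)² = 3912484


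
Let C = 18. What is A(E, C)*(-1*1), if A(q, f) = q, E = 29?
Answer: -29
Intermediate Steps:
A(E, C)*(-1*1) = 29*(-1*1) = 29*(-1) = -29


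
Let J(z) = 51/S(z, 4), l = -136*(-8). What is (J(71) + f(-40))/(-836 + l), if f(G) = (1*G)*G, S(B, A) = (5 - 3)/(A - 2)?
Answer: 1651/252 ≈ 6.5516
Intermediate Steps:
l = 1088
S(B, A) = 2/(-2 + A)
f(G) = G² (f(G) = G*G = G²)
J(z) = 51 (J(z) = 51/((2/(-2 + 4))) = 51/((2/2)) = 51/((2*(½))) = 51/1 = 51*1 = 51)
(J(71) + f(-40))/(-836 + l) = (51 + (-40)²)/(-836 + 1088) = (51 + 1600)/252 = 1651*(1/252) = 1651/252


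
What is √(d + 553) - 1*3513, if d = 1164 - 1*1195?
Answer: -3513 + 3*√58 ≈ -3490.2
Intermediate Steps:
d = -31 (d = 1164 - 1195 = -31)
√(d + 553) - 1*3513 = √(-31 + 553) - 1*3513 = √522 - 3513 = 3*√58 - 3513 = -3513 + 3*√58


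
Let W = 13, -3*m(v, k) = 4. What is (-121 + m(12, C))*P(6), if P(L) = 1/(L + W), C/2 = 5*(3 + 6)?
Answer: -367/57 ≈ -6.4386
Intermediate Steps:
C = 90 (C = 2*(5*(3 + 6)) = 2*(5*9) = 2*45 = 90)
m(v, k) = -4/3 (m(v, k) = -1/3*4 = -4/3)
P(L) = 1/(13 + L) (P(L) = 1/(L + 13) = 1/(13 + L))
(-121 + m(12, C))*P(6) = (-121 - 4/3)/(13 + 6) = -367/3/19 = -367/3*1/19 = -367/57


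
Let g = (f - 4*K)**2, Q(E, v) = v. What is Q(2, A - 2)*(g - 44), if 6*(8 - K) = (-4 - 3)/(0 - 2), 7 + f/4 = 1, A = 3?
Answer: 25525/9 ≈ 2836.1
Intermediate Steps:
f = -24 (f = -28 + 4*1 = -28 + 4 = -24)
K = 89/12 (K = 8 - (-4 - 3)/(6*(0 - 2)) = 8 - (-7)/(6*(-2)) = 8 - (-7)*(-1)/(6*2) = 8 - 1/6*7/2 = 8 - 7/12 = 89/12 ≈ 7.4167)
g = 25921/9 (g = (-24 - 4*89/12)**2 = (-24 - 89/3)**2 = (-161/3)**2 = 25921/9 ≈ 2880.1)
Q(2, A - 2)*(g - 44) = (3 - 2)*(25921/9 - 44) = 1*(25525/9) = 25525/9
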